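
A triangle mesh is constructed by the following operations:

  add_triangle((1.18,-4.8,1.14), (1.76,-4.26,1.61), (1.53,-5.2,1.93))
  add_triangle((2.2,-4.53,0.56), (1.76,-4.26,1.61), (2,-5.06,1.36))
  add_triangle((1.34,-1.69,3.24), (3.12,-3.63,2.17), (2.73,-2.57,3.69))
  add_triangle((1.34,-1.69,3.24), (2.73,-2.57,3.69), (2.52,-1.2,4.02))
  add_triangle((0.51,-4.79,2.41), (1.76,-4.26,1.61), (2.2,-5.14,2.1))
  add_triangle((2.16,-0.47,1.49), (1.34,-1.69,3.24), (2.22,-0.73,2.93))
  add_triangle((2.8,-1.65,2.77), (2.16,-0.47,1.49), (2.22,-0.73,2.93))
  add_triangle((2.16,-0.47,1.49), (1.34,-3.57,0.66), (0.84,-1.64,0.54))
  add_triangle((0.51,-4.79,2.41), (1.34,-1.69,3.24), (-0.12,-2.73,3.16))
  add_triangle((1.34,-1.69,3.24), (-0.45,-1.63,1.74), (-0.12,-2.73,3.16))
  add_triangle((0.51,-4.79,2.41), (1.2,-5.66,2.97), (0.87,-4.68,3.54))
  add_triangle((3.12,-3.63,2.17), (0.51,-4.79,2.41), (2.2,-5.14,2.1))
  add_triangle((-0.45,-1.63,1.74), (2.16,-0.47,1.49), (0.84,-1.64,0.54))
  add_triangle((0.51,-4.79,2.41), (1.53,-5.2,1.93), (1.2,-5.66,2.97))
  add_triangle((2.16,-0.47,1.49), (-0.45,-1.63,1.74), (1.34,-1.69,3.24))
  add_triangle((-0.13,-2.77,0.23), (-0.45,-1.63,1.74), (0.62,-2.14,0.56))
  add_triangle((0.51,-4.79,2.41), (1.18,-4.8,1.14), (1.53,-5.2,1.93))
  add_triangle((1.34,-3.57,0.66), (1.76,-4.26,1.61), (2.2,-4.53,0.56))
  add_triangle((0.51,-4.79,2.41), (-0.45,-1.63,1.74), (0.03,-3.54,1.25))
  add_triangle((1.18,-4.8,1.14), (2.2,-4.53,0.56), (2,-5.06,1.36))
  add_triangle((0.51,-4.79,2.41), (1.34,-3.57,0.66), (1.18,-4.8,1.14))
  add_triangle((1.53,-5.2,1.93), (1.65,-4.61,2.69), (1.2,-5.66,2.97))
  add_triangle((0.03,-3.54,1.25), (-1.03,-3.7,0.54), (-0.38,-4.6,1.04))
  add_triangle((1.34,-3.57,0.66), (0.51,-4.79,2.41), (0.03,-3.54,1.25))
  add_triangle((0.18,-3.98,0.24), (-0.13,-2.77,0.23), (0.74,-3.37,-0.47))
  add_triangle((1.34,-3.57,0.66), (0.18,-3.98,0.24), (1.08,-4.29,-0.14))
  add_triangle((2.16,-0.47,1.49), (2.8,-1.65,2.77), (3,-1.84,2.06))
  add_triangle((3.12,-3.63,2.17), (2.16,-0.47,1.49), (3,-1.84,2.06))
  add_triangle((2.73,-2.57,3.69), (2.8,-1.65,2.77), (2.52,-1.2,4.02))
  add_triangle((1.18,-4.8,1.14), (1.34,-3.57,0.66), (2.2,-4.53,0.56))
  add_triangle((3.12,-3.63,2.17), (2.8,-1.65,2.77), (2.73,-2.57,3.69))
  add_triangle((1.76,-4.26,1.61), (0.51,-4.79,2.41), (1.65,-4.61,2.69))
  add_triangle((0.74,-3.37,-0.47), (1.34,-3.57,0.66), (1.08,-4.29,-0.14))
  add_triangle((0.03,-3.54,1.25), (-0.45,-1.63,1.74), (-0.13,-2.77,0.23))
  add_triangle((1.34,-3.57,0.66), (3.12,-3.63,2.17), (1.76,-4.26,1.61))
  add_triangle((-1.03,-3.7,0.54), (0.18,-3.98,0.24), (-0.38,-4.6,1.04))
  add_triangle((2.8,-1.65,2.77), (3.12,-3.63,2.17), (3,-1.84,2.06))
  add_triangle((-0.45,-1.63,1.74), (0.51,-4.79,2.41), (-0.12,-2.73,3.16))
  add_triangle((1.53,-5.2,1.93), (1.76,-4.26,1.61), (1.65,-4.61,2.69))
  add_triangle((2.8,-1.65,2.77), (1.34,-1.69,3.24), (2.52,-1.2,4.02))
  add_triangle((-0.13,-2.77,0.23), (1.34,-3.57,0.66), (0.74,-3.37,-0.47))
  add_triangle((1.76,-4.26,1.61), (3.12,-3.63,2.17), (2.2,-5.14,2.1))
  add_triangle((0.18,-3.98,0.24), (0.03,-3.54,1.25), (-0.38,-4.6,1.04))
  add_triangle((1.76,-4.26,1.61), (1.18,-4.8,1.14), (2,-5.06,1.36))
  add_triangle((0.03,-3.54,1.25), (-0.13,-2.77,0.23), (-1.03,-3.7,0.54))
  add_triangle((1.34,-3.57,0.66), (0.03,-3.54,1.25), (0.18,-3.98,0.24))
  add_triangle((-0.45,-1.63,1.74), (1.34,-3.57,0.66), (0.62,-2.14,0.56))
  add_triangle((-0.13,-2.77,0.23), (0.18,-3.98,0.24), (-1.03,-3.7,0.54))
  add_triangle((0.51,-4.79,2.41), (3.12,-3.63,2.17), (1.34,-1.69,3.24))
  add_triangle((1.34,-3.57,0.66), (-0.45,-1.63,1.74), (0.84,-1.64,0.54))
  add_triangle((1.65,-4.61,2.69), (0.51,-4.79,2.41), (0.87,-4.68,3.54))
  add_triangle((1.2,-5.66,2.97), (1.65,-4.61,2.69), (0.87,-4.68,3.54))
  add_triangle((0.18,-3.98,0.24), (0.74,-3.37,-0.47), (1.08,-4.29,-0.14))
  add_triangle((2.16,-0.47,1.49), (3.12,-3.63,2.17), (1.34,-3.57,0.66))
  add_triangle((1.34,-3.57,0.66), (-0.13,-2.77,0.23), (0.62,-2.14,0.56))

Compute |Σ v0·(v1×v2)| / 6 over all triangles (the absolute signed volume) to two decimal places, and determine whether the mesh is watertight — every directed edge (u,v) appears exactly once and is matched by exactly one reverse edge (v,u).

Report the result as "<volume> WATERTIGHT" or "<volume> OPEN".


17.37 OPEN

Per-triangle v0·(v1×v2)/6:
  t1: +0.2758
  t2: +0.2028
  t3: +0.8496
  t4: +0.8818
  t5: +0.1967
  t6: -0.4982
  t7: +0.4495
  t8: -0.0921
  t9: +2.4379
  t10: +0.1266
  t11: +0.5290
  t12: +1.5142
  t13: -1.1002
  t14: +0.4226
  t15: -0.4082
  t16: -0.5996
  t17: +0.6273
  t18: -0.2711
  t19: +0.5191
  t20: +0.4496
  t21: -0.3703
  t22: +0.6160
  t23: +0.1764
  t24: +0.7216
  t25: +0.0895
  t26: +0.5730
  t27: +0.3619
  t28: -0.0176
  t29: +0.8166
  t30: -0.0275
  t31: +1.2382
  t32: -0.8800
  t33: +0.0534
  t34: +0.3102
  t35: +0.7164
  t36: +0.4821
  t37: +0.7281
  t38: +0.5877
  t39: +0.4225
  t40: -0.8962
  t41: -0.6726
  t42: +0.1378
  t43: +0.3385
  t44: +0.2716
  t45: -0.3991
  t46: +0.8487
  t47: -0.0530
  t48: +0.0037
  t49: +4.8967
  t50: -0.3417
  t51: -0.9870
  t52: +0.7192
  t53: +0.2403
  t54: +0.3018
  t55: -0.1452
Σ = +17.3747 → |volume| = 17.37

Directed edges: 165 total; 3 unmatched, e.g. (1.34,-1.69,3.24)→(2.22,-0.73,2.93) → open.


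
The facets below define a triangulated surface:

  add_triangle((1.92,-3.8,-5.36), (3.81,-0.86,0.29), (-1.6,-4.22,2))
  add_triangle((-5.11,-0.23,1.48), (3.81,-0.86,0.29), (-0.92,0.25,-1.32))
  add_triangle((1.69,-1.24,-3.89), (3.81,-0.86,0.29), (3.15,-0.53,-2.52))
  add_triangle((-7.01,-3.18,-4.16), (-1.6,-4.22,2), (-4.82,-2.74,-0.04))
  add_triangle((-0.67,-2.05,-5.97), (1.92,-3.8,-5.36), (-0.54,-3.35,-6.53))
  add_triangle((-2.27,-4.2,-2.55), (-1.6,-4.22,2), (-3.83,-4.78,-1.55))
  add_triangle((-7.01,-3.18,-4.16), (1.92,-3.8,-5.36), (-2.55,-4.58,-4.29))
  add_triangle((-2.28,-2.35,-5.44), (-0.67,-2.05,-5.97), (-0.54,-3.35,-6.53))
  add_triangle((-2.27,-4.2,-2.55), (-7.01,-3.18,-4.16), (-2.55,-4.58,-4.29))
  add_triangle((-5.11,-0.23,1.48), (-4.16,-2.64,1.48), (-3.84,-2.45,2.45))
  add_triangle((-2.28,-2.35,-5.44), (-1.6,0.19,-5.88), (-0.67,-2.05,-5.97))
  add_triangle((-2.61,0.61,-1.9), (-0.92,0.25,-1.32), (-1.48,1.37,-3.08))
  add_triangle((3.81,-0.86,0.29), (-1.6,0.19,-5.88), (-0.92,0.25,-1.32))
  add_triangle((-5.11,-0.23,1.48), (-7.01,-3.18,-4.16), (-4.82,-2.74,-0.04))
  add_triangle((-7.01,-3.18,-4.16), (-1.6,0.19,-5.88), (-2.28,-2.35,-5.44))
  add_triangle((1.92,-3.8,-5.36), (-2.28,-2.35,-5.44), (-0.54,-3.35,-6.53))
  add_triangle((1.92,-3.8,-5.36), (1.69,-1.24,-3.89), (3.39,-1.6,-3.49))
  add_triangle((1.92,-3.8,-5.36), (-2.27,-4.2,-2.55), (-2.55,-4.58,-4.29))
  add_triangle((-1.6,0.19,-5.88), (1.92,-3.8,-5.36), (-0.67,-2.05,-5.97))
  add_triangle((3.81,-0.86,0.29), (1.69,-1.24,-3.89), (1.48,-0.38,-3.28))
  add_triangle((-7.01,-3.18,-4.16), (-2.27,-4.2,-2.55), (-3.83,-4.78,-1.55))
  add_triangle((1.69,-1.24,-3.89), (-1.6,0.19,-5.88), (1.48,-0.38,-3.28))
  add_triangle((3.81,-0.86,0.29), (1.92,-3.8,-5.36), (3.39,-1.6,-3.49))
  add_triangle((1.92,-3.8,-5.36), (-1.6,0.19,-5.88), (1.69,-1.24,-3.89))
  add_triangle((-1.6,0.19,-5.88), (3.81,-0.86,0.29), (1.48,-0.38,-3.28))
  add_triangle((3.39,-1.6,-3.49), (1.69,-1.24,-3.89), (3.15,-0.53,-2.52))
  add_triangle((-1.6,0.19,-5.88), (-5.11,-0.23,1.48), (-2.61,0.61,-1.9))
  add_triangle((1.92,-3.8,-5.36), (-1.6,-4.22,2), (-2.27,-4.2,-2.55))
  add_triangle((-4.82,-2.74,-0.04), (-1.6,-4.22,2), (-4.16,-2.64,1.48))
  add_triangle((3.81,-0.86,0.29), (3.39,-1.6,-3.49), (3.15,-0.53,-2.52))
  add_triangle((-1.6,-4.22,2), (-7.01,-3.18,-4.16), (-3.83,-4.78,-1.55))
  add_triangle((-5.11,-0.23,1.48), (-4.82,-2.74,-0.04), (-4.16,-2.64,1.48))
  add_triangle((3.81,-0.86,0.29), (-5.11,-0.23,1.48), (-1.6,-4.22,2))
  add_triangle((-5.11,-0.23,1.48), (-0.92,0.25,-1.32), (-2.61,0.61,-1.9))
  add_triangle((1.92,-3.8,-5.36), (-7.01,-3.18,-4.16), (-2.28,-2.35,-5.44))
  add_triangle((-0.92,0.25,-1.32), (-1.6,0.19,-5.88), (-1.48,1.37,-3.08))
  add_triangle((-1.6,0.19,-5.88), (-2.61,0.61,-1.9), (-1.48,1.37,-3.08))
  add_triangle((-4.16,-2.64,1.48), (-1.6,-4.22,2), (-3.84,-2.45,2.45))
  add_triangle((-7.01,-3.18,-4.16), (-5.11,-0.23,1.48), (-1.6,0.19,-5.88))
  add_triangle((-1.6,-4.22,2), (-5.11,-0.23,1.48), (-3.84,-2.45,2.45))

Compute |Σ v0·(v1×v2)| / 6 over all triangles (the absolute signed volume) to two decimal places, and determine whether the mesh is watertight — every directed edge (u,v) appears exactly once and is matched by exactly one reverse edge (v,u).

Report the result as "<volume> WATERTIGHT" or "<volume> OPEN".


183.73 WATERTIGHT

Per-triangle v0·(v1×v2)/6:
  t1: +20.5535
  t2: -1.0478
  t3: -1.9665
  t4: +9.6065
  t5: +2.4032
  t6: +4.6252
  t7: +10.8408
  t8: +1.9325
  t9: +5.4738
  t10: +2.2610
  t11: +4.1205
  t12: -0.2592
  t13: +0.2907
  t14: +9.7984
  t15: +11.9521
  t16: +0.9581
  t17: +2.6699
  t18: +4.3578
  t19: +3.7096
  t20: +1.7323
  t21: +6.9534
  t22: +1.8663
  t23: +5.0937
  t24: +6.1802
  t25: -0.2008
  t26: +0.9816
  t27: +3.3375
  t28: +14.1453
  t29: +3.5827
  t30: +1.8938
  t31: +7.5337
  t32: +3.5910
  t33: +3.5729
  t34: -0.3238
  t35: +12.3129
  t36: -0.5678
  t37: +2.2608
  t38: +2.3952
  t39: +16.8566
  t40: -1.7461
Σ = +183.7313 → |volume| = 183.73

Directed edges: 120 total, each appears once with its reverse present → watertight.


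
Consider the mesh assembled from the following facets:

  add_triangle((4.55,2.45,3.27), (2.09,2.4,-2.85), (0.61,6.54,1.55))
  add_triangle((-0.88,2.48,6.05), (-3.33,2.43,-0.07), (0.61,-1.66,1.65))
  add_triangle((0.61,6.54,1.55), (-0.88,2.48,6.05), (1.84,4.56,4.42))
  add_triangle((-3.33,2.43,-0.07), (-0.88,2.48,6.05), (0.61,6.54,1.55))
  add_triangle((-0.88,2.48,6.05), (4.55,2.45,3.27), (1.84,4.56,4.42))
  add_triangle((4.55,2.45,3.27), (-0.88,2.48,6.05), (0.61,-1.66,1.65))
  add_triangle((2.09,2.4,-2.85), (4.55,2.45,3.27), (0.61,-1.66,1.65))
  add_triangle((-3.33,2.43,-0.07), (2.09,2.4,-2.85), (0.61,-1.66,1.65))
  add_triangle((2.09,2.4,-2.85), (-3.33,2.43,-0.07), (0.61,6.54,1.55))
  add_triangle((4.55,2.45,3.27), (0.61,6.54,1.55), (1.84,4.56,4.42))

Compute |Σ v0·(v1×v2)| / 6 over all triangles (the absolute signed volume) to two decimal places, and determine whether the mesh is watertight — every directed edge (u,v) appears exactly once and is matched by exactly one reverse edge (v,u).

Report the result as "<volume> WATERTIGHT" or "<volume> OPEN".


Per-triangle v0·(v1×v2)/6:
  t1: +21.5744
  t2: +5.7616
  t3: +12.4677
  t4: +21.9581
  t5: +11.1485
  t6: +12.7906
  t7: +5.3914
  t8: -1.6153
  t9: +14.5677
  t10: +11.5824
Σ = +115.6271 → |volume| = 115.63

Directed edges: 30 total, each appears once with its reverse present → watertight.

115.63 WATERTIGHT


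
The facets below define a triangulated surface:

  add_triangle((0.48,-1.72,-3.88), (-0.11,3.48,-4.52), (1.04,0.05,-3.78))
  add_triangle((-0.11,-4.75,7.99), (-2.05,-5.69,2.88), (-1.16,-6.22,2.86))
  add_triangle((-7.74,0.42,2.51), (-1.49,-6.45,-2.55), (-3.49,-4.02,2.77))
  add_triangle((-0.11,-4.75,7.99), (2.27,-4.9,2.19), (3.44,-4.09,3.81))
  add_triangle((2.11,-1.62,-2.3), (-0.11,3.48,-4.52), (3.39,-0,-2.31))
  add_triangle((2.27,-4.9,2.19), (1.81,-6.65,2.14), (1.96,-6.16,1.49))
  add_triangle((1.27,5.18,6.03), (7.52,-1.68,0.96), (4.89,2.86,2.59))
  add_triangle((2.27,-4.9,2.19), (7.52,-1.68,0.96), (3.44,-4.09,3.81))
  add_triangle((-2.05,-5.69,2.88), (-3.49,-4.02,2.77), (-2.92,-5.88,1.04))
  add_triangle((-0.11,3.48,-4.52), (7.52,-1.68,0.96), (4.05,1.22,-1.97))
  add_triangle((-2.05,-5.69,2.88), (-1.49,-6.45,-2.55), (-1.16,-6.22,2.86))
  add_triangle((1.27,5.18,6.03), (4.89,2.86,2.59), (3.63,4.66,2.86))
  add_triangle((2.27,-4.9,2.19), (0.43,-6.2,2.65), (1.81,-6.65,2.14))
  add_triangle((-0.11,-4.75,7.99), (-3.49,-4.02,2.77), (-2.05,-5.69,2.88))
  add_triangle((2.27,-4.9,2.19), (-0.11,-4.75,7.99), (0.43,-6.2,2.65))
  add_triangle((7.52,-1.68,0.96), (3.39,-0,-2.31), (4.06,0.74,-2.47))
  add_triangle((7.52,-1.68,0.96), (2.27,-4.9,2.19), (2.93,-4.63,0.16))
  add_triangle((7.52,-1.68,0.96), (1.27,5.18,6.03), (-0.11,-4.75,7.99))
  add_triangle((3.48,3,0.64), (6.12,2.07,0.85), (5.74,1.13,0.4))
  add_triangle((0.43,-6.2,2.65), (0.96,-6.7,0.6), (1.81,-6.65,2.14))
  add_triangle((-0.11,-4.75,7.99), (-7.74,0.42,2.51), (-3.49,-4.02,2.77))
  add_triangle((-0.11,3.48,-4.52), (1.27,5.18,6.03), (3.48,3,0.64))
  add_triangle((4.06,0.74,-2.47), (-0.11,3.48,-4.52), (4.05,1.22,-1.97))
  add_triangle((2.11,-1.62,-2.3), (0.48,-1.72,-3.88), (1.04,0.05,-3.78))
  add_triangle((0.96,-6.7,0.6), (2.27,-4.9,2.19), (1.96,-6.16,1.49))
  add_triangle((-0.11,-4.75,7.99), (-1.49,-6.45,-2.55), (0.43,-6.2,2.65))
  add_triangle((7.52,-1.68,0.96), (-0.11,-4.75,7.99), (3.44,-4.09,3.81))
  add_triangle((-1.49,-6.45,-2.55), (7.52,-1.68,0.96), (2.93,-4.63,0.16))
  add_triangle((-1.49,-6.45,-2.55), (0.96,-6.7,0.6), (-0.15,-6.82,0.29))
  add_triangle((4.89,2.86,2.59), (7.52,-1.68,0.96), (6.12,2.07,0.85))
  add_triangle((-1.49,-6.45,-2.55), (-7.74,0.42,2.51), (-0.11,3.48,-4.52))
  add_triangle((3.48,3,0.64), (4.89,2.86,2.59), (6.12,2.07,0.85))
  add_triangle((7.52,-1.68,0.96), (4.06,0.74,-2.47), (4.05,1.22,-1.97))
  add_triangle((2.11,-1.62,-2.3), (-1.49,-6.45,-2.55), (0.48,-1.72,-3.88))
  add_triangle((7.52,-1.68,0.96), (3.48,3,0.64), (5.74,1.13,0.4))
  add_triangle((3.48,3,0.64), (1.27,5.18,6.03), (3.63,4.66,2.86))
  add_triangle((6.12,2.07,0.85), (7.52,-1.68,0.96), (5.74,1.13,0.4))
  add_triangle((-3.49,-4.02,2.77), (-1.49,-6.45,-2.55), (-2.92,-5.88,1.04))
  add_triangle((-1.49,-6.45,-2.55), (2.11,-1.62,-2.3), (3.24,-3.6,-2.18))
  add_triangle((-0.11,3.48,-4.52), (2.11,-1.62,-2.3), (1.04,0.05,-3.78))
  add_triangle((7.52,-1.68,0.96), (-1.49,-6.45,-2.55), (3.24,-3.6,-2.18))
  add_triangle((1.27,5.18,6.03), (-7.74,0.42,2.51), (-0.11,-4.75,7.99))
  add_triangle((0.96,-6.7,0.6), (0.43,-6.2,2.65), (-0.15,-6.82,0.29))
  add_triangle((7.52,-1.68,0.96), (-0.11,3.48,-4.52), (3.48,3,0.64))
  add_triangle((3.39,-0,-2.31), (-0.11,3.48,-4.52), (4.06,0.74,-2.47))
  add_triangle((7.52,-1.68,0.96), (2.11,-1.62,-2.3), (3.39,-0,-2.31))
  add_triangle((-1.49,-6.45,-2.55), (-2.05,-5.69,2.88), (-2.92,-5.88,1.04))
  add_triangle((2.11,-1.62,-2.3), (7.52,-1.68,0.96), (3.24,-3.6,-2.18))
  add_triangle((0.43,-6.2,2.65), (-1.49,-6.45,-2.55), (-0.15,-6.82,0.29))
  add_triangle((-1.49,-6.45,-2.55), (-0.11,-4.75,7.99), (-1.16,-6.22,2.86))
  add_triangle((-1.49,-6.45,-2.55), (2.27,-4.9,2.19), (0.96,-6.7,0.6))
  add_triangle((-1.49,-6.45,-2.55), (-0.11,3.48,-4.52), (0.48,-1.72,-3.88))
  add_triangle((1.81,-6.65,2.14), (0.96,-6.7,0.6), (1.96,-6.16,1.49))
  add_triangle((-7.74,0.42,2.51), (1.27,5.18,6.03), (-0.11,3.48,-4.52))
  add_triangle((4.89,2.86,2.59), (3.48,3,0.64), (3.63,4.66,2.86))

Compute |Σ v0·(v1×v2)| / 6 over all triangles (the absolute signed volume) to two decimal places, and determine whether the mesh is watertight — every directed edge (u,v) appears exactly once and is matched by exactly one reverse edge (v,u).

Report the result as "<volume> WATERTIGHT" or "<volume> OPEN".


Per-triangle v0·(v1×v2)/6:
  t1: +2.7765
  t2: +6.1637
  t3: +30.2723
  t4: +11.1438
  t5: +5.9010
  t6: +0.7035
  t7: +15.6067
  t8: +10.6485
  t9: +4.3077
  t10: -1.2289
  t11: +5.7327
  t12: +7.6870
  t13: +1.5341
  t14: +11.9317
  t15: +11.9302
  t16: +2.8253
  t17: +10.6463
  t18: +89.9247
  t19: +0.6089
  t20: +2.7956
  t21: +33.1419
  t22: +22.6801
  t23: +2.6653
  t24: +2.2593
  t25: -0.4639
  t26: +14.3407
  t27: +13.1487
  t28: +9.9381
  t29: +3.0720
  t30: +8.1280
  t31: +51.9739
  t32: +3.3603
  t33: +2.8242
  t34: +6.9806
  t35: -2.1673
  t36: +0.0486
  t37: +1.6413
  t38: +1.9460
  t39: +5.2429
  t40: +1.7755
  t41: +13.5423
  t42: +93.3816
  t43: +2.8009
  t44: +22.1807
  t45: +2.5042
  t46: +6.3873
  t47: +5.9509
  t48: +5.5283
  t49: +1.8387
  t50: +2.7083
  t51: +0.7550
  t52: +8.7044
  t53: +0.9599
  t54: +59.7160
  t55: +3.2247
Σ = +644.6309 → |volume| = 644.63

Directed edges: 165 total; 3 unmatched, e.g. (2.27,-4.9,2.19)→(2.93,-4.63,0.16) → open.

644.63 OPEN


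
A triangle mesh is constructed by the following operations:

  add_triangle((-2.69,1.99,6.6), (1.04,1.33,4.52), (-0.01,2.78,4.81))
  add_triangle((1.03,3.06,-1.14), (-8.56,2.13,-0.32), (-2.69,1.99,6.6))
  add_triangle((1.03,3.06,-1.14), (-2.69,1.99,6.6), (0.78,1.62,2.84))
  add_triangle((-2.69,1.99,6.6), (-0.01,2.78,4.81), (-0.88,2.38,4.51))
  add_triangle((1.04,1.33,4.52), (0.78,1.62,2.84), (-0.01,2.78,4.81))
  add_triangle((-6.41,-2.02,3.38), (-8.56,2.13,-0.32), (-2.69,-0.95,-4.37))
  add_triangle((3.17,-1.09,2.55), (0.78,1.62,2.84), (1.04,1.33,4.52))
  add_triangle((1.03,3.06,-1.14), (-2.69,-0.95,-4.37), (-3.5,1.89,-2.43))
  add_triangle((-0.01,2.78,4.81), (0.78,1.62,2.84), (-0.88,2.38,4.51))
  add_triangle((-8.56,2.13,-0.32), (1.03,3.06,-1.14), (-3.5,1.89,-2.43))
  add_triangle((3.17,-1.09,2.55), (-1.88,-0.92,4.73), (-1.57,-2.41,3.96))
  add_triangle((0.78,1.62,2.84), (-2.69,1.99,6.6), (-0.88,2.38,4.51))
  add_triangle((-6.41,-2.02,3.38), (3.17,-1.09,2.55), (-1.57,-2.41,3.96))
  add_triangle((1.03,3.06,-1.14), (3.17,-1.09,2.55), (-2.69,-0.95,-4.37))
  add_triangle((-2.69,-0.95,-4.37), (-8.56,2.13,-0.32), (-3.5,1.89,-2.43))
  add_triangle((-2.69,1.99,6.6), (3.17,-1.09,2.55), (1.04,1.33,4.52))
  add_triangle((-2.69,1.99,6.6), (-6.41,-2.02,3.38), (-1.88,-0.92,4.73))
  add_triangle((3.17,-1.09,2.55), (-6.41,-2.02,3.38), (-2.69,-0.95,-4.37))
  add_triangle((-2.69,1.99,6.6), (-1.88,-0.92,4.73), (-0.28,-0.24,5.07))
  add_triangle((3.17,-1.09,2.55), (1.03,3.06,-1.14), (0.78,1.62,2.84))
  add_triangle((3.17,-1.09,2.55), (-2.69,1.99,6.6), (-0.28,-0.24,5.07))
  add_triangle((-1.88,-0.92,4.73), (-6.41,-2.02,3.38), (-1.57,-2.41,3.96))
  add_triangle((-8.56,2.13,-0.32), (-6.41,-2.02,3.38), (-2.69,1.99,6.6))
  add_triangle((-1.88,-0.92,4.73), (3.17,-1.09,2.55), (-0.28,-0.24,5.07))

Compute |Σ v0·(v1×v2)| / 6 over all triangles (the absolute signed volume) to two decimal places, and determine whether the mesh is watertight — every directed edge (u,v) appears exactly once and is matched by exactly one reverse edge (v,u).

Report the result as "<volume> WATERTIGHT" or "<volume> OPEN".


Per-triangle v0·(v1×v2)/6:
  t1: +4.2863
  t2: +33.9225
  t3: +6.7793
  t4: +0.7873
  t5: +0.7899
  t6: +30.3816
  t7: +1.7018
  t8: +7.8786
  t9: -0.1577
  t10: +9.1645
  t11: +5.4061
  t12: -1.3693
  t13: -1.6477
  t14: +5.9295
  t15: +11.5190
  t16: +5.7414
  t17: +13.1474
  t18: +13.3795
  t19: +4.5173
  t20: +5.9549
  t21: +4.5367
  t22: +6.5537
  t23: +41.3774
  t24: +3.2733
Σ = +213.8532 → |volume| = 213.85

Directed edges: 72 total, each appears once with its reverse present → watertight.

213.85 WATERTIGHT


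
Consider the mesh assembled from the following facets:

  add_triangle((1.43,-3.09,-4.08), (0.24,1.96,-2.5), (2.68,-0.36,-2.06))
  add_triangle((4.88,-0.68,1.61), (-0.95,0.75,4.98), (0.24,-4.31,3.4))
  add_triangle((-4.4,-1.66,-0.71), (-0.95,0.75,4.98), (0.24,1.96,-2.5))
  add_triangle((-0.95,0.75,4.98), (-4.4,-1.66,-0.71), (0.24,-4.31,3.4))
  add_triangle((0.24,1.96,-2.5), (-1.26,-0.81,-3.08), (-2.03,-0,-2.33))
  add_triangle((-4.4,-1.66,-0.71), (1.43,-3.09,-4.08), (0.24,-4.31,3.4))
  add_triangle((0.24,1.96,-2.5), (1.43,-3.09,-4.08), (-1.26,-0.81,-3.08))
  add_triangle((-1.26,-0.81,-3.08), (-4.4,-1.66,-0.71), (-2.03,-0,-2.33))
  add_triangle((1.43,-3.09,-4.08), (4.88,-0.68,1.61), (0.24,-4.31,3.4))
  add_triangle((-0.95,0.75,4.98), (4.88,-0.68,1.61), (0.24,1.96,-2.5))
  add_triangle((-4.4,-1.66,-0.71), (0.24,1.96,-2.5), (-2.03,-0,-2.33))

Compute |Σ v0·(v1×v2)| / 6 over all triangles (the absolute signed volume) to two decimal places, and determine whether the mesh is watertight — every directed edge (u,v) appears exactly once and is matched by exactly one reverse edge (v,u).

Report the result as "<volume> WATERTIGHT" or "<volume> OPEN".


Per-triangle v0·(v1×v2)/6:
  t1: +5.6497
  t2: +20.0801
  t3: +9.1010
  t4: +19.2976
  t5: +1.8440
  t6: +22.8576
  t7: +5.4715
  t8: +2.1070
  t9: +23.6400
  t10: +9.8780
  t11: +1.3194
Σ = +121.2459 → |volume| = 121.25

Directed edges: 33 total; 7 unmatched, e.g. (0.24,1.96,-2.5)→(2.68,-0.36,-2.06) → open.

121.25 OPEN


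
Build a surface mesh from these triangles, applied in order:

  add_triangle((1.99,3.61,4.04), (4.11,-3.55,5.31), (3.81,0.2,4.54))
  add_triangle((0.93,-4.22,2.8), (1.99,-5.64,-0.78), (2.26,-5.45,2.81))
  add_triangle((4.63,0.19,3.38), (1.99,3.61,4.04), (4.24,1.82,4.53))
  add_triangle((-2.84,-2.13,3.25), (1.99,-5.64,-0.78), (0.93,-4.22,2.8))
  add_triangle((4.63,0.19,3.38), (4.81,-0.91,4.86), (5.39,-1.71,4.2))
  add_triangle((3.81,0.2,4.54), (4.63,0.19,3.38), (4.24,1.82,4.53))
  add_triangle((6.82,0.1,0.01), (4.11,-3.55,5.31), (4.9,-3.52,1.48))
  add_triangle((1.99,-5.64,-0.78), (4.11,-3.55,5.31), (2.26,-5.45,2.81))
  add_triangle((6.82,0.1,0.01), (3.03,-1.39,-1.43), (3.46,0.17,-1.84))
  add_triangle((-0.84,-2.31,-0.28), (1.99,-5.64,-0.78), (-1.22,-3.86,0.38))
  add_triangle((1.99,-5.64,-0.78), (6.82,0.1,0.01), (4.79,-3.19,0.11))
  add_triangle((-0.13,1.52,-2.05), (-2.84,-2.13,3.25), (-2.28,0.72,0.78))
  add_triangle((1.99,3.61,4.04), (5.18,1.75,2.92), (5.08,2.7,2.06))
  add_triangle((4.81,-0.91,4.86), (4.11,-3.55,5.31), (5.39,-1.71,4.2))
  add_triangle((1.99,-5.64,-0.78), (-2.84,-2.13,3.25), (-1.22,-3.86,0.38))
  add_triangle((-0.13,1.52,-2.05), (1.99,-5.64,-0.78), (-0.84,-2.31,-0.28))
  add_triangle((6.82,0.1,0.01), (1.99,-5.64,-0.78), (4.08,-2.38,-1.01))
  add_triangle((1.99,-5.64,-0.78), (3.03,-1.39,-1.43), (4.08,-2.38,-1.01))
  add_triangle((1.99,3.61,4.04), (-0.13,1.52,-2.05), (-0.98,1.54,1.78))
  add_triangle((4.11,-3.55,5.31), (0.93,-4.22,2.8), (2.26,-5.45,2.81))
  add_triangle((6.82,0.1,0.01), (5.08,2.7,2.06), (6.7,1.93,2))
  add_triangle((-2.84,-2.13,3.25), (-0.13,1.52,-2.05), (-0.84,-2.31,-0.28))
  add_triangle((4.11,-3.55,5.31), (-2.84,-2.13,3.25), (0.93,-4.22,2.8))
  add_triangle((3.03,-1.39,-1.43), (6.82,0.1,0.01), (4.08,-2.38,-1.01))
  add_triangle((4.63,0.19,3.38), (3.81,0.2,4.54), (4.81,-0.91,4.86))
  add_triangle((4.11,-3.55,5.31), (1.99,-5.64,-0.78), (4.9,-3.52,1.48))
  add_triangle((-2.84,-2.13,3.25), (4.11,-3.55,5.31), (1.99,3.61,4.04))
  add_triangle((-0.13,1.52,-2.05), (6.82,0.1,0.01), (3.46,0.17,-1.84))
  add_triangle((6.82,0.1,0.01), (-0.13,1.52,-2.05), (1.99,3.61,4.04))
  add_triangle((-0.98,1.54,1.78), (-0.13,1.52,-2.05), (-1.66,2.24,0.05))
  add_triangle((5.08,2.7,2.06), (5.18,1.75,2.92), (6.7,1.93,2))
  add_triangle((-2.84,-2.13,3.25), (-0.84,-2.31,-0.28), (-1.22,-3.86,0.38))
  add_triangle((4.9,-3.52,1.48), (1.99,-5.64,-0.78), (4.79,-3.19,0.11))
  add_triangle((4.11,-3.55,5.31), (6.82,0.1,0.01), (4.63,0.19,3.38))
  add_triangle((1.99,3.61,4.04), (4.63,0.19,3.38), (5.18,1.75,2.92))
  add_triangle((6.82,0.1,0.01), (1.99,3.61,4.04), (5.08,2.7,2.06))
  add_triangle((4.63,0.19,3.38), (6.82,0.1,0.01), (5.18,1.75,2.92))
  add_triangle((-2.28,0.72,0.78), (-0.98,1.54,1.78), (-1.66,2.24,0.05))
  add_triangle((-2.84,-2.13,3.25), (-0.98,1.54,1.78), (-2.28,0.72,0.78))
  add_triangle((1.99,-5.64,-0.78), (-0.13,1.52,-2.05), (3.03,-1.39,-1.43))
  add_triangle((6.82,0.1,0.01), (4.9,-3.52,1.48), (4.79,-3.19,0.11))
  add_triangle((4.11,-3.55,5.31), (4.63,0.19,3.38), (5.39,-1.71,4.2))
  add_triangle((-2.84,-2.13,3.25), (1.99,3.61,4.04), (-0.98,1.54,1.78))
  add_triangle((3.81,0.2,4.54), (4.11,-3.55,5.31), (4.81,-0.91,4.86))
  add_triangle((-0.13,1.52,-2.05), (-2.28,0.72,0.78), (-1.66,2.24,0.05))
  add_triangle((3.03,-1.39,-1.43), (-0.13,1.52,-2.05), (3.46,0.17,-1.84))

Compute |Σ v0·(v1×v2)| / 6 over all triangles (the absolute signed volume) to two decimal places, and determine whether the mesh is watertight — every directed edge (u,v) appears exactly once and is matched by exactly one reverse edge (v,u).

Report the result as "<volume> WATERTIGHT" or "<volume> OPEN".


Per-triangle v0·(v1×v2)/6:
  t1: +4.9086
  t2: +2.9445
  t3: +0.6200
  t4: +9.5608
  t5: +1.7831
  t6: +2.1854
  t7: +15.6108
  t8: +7.7343
  t9: +3.2028
  t10: +1.3259
  t11: +3.5649
  t12: +1.1286
  t13: +4.5167
  t14: +3.4098
  t15: +5.5177
  t16: +3.5013
  t17: +4.3757
  t18: +2.1447
  t19: +4.1606
  t20: +4.0872
  t21: +1.6657
  t22: +2.6988
  t23: +11.1758
  t24: +2.3216
  t25: +1.5482
  t26: +14.6640
  t27: +29.8686
  t28: +2.9139
  t29: +15.3269
  t30: +0.7748
  t31: +1.7405
  t32: +0.9223
  t33: +4.8796
  t34: +14.5787
  t35: +5.4151
  t36: -3.6937
  t37: +6.0144
  t38: +1.1841
  t39: +2.7271
  t40: +4.9228
  t41: +5.0375
  t42: -2.6809
  t43: +6.1426
  t44: +2.3887
  t45: +1.0745
  t46: +1.7209
Σ = +221.6161 → |volume| = 221.62

Directed edges: 138 total; 6 unmatched, e.g. (3.81,0.2,4.54)→(1.99,3.61,4.04) → open.

221.62 OPEN


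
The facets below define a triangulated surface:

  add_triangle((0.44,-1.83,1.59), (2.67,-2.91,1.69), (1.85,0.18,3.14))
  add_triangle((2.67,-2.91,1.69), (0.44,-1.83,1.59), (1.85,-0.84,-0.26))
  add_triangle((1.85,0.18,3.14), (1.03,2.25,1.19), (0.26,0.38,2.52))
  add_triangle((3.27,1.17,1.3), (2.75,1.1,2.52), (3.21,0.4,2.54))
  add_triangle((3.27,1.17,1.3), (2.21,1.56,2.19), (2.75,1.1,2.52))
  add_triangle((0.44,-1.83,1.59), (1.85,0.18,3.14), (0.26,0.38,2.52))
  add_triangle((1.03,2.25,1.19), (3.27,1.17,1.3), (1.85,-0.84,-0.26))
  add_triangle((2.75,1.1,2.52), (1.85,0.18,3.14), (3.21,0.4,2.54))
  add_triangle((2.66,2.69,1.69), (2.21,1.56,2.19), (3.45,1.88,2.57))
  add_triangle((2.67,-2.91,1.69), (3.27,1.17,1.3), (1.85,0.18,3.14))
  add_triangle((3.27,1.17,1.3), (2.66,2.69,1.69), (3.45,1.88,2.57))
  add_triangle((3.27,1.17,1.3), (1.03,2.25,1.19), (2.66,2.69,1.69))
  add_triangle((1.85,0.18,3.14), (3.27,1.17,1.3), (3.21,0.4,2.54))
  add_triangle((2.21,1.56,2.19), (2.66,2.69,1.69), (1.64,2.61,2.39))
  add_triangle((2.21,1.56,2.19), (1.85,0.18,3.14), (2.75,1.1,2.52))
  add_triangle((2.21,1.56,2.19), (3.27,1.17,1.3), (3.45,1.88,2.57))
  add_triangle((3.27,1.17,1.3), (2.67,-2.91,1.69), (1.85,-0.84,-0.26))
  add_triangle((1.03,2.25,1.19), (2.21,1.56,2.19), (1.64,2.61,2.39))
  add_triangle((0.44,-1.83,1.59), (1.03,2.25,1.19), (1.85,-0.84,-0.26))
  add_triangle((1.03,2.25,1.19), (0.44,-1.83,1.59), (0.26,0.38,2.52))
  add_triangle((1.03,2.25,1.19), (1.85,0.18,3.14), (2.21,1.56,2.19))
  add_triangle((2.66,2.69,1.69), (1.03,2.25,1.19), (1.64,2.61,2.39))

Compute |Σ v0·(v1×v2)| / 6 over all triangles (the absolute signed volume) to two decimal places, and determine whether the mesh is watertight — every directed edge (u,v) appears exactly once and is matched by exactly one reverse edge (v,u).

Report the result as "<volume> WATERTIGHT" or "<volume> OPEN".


Per-triangle v0·(v1×v2)/6:
  t1: +2.4651
  t2: +0.1734
  t3: +1.4389
  t4: +0.6620
  t5: +0.5152
  t6: +1.2926
  t7: +0.3819
  t8: +0.6884
  t9: +0.4474
  t10: +4.9003
  t11: +0.9128
  t12: -0.0909
  t13: -0.6490
  t14: +0.7349
  t15: +0.4899
  t16: -0.0410
  t17: +2.6116
  t18: -0.3385
  t19: -2.0551
  t20: -1.0286
  t21: +0.8032
  t22: +0.4962
Σ = +14.8108 → |volume| = 14.81

Directed edges: 66 total, each appears once with its reverse present → watertight.

14.81 WATERTIGHT


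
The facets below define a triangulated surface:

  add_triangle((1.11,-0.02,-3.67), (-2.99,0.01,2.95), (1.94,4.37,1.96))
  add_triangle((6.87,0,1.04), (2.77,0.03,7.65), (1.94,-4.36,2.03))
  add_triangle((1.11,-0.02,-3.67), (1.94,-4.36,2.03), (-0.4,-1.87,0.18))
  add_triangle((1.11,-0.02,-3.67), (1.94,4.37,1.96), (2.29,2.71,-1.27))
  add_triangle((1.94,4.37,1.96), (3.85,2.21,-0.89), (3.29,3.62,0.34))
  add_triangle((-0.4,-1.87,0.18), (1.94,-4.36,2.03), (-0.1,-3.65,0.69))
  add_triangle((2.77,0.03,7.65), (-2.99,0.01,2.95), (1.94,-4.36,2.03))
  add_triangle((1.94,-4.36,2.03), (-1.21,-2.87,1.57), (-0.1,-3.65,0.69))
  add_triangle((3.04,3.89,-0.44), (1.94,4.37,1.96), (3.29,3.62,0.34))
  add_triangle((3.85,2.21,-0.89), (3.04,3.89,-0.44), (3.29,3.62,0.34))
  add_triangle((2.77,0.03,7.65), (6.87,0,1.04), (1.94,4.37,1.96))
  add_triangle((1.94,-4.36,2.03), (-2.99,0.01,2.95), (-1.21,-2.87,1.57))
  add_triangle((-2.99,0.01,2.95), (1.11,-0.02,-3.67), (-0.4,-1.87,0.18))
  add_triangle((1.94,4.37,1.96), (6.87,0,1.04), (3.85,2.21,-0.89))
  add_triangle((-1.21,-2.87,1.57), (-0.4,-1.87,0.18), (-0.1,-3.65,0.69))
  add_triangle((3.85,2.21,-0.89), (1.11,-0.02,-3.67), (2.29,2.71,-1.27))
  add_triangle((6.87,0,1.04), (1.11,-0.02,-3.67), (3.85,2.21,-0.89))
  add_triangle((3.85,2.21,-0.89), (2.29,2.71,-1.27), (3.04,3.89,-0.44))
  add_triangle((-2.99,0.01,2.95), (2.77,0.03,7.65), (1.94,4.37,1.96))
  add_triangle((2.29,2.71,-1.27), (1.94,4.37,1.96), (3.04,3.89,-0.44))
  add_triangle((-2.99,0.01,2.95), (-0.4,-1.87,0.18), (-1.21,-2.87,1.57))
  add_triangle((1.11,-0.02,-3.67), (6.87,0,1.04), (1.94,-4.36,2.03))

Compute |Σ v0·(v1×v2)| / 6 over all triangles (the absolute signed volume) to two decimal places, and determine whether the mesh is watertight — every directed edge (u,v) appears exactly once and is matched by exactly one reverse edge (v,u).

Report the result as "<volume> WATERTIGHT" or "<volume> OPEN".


186.91 WATERTIGHT

Per-triangle v0·(v1×v2)/6:
  t1: +5.5842
  t2: +36.1566
  t3: +3.8467
  t4: +0.8728
  t5: +0.3762
  t6: -0.0385
  t7: +22.6030
  t8: +2.1171
  t9: +1.4503
  t10: +1.2228
  t11: +36.1225
  t12: +4.8327
  t13: +2.3994
  t14: +11.5860
  t15: +0.3374
  t16: +3.3688
  t17: +9.7457
  t18: +1.2546
  t19: +22.5689
  t20: +0.6475
  t21: +0.6582
  t22: +19.2000
Σ = +186.9130 → |volume| = 186.91

Directed edges: 66 total, each appears once with its reverse present → watertight.


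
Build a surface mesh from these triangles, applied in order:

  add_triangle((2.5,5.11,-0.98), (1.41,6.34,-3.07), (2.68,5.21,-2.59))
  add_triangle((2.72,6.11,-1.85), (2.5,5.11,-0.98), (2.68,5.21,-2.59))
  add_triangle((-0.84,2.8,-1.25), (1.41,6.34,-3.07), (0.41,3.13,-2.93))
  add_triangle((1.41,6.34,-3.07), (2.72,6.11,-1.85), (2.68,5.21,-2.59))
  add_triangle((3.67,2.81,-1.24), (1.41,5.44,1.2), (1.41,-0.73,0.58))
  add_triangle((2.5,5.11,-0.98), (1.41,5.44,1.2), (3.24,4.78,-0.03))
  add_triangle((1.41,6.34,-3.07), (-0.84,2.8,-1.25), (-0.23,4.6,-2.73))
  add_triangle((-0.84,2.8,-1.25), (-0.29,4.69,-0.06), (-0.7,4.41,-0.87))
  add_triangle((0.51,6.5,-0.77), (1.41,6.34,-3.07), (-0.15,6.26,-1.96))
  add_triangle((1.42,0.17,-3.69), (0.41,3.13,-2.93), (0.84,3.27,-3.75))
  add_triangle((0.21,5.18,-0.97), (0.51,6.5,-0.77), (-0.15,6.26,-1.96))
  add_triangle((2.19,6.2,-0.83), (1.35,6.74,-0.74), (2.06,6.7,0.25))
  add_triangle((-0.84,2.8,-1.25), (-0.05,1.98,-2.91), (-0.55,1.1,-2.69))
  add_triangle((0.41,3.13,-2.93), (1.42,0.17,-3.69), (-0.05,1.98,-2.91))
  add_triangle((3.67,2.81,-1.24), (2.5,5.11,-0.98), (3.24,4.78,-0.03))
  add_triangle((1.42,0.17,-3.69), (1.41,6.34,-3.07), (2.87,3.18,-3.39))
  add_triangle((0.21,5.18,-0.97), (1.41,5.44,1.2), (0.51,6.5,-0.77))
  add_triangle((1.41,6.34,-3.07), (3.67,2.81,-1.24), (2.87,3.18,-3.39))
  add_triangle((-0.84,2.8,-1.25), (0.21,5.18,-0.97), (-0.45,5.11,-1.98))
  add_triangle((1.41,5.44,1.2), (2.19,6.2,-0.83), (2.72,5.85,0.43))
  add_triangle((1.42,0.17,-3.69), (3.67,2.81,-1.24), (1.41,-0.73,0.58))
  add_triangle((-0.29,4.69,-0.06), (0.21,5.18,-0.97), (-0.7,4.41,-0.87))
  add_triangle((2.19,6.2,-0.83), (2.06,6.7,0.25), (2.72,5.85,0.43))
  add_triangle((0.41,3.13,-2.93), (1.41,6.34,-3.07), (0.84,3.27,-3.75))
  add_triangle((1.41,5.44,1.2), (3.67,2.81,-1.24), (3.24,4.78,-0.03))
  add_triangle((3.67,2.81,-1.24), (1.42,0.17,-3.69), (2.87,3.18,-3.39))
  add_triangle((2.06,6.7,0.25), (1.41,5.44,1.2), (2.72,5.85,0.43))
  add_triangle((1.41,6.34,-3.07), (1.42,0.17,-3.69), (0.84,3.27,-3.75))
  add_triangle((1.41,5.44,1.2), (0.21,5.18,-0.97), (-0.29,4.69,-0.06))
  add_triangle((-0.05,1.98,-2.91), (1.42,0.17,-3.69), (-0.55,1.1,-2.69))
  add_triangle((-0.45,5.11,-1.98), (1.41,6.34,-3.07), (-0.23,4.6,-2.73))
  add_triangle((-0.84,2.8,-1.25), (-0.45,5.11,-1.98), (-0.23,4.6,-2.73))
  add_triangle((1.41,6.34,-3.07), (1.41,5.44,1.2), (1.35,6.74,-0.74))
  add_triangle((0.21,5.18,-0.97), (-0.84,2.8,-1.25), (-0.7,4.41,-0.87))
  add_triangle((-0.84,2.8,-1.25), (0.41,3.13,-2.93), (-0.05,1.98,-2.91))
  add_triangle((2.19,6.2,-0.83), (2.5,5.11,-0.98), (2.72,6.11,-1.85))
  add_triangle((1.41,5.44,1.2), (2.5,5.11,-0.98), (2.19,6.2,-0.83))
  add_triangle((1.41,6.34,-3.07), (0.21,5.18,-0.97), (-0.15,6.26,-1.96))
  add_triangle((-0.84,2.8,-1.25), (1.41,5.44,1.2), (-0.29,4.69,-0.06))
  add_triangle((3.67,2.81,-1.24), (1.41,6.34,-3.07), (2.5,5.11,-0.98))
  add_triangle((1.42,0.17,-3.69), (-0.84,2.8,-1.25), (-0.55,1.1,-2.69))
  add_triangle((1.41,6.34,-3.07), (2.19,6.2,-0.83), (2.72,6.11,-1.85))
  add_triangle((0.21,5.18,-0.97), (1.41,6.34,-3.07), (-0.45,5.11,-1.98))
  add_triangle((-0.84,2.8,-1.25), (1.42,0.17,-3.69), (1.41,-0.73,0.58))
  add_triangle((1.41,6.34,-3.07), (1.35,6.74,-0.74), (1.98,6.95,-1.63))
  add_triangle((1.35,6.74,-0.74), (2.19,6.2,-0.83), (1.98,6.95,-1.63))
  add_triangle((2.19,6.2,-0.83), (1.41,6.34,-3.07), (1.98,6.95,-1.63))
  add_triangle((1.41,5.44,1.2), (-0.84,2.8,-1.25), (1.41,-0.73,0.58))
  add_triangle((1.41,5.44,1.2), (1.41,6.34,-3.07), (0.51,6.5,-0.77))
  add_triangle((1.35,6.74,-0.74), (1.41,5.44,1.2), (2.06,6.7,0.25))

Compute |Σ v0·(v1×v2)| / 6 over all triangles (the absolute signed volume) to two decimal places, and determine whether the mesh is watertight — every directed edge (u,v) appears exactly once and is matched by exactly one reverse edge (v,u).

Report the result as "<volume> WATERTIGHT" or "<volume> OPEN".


56.57 WATERTIGHT

Per-triangle v0·(v1×v2)/6:
  t1: -2.4991
  t2: +0.4405
  t3: +2.2180
  t4: +1.8788
  t5: +4.6731
  t6: +2.6673
  t7: -0.9169
  t8: +0.0185
  t9: +2.8153
  t10: +0.2559
  t11: +0.0117
  t12: +1.1702
  t13: +0.7662
  t14: +1.3402
  t15: +2.2716
  t16: +5.5426
  t17: +0.0129
  t18: +6.2289
  t19: +0.4305
  t20: -1.9436
  t21: +4.1460
  t22: +0.6391
  t23: +1.1590
  t24: +0.8235
  t25: -0.4821
  t26: +3.2872
  t27: +1.0878
  t28: +2.7345
  t29: +1.7599
  t30: +1.0973
  t31: +1.4971
  t32: +0.5035
  t33: -1.1373
  t34: +0.5142
  t35: +0.8864
  t36: +0.5694
  t37: +1.2284
  t38: -1.4405
  t39: -0.9957
  t40: +4.6345
  t41: -1.8805
  t42: +2.1740
  t43: +2.0866
  t44: -2.1832
  t45: +1.4314
  t46: +0.8248
  t47: +0.4905
  t48: -1.6560
  t49: +4.2933
  t50: +1.0949
Σ = +56.5709 → |volume| = 56.57

Directed edges: 150 total, each appears once with its reverse present → watertight.


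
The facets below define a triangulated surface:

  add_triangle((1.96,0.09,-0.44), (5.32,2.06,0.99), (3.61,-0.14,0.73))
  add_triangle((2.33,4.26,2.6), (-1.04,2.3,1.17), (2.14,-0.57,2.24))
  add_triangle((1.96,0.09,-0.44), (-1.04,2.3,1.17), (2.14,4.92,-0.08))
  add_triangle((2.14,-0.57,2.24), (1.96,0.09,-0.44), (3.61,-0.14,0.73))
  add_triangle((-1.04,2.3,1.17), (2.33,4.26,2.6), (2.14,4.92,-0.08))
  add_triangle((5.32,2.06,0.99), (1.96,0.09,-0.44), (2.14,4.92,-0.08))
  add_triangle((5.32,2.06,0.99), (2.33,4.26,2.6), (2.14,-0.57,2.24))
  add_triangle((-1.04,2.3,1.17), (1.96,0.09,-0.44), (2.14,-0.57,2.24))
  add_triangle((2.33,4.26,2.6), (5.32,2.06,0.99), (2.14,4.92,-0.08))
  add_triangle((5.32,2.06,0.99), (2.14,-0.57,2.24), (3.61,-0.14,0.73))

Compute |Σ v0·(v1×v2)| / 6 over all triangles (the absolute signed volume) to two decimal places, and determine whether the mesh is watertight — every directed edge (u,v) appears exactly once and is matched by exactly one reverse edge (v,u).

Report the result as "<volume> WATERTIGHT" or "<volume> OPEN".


29.59 WATERTIGHT

Per-triangle v0·(v1×v2)/6:
  t1: +1.1318
  t2: +3.8154
  t3: -1.1680
  t4: +0.0645
  t5: +4.9384
  t6: +3.2030
  t7: +8.1700
  t8: -2.2908
  t9: +9.2828
  t10: +2.4392
Σ = +29.5863 → |volume| = 29.59

Directed edges: 30 total, each appears once with its reverse present → watertight.


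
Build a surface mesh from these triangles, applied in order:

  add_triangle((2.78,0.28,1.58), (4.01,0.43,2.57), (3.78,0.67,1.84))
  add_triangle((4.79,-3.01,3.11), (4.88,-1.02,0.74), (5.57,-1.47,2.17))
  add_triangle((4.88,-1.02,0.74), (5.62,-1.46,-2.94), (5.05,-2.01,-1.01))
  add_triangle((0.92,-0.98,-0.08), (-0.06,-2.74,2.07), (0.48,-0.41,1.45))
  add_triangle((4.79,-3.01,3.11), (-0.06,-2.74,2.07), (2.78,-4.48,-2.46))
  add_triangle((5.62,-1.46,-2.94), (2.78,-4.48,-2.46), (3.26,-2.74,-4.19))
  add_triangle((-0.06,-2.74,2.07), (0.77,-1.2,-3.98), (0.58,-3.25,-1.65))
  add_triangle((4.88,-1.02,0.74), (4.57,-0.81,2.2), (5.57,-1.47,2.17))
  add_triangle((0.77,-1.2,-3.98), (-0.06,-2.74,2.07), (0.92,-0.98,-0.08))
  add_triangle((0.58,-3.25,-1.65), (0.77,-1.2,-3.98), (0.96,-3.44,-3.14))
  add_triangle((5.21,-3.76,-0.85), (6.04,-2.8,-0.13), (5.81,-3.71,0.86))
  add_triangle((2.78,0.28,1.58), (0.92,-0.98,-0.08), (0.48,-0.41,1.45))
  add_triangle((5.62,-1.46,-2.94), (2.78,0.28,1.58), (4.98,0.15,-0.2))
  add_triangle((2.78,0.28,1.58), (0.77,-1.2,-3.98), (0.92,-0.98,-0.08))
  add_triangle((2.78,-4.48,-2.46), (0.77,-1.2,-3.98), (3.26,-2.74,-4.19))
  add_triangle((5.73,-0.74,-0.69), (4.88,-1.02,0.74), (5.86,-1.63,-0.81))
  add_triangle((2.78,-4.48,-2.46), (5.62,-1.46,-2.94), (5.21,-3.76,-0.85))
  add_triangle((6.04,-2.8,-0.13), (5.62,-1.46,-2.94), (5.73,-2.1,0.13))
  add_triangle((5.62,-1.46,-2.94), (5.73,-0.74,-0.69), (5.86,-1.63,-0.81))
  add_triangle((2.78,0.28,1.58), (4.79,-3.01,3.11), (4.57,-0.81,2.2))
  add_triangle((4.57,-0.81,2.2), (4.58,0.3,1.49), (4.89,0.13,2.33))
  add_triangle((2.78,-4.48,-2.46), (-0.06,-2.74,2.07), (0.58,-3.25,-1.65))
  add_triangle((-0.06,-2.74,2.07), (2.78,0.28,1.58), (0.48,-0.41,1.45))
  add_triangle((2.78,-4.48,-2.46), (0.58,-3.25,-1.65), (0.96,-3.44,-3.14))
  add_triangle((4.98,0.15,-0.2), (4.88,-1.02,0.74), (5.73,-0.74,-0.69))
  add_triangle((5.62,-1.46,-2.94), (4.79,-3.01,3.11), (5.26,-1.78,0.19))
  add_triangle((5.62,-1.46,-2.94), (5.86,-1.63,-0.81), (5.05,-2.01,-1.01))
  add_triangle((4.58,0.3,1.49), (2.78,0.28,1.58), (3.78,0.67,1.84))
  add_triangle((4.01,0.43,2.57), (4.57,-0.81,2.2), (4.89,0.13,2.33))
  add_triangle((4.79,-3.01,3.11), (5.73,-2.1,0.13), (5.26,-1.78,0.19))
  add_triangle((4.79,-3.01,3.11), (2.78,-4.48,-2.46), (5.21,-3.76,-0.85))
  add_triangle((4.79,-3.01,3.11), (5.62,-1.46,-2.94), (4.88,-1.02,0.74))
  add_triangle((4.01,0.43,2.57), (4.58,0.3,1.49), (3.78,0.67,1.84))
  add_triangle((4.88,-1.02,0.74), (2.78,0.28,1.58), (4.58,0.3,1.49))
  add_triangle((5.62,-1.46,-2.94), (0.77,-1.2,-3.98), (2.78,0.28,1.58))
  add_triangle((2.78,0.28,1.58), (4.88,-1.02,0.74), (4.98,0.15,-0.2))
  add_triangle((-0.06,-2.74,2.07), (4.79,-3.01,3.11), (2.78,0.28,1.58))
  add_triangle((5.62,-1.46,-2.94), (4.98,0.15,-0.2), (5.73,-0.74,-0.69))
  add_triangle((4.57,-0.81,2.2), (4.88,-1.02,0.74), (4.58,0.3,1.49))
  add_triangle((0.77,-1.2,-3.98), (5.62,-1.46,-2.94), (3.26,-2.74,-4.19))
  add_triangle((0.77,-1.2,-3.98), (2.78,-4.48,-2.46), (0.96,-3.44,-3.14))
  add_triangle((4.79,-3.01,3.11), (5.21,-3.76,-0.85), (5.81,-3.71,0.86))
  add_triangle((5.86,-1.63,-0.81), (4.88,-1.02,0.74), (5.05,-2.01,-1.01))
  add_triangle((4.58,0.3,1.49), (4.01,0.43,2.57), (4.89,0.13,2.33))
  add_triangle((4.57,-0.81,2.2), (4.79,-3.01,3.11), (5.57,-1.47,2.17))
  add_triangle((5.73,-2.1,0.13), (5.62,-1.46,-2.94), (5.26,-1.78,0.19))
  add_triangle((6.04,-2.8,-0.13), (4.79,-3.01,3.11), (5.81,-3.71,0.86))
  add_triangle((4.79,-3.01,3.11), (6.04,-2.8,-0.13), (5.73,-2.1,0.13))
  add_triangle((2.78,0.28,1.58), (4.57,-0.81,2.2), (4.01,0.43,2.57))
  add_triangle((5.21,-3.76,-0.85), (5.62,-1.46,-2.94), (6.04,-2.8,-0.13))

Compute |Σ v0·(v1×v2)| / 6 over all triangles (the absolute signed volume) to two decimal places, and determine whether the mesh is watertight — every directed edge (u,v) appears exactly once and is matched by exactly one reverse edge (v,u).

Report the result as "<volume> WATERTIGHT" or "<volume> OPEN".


Per-triangle v0·(v1×v2)/6:
  t1: -0.0427
  t2: +1.5726
  t3: -2.5318
  t4: -0.6734
  t5: +14.0592
  t6: +6.9620
  t7: -0.0397
  t8: +0.5313
  t9: -1.8026
  t10: +0.2123
  t11: +2.0886
  t12: -0.7131
  t13: -1.8455
  t14: -1.8387
  t15: +3.8169
  t16: +1.1460
  t17: +8.8684
  t18: +1.8707
  t19: +1.8142
  t20: +0.8711
  t21: +0.5223
  t22: +3.6578
  t23: +1.0444
  t24: +1.4602
  t25: +1.1544
  t26: -2.6898
  t27: +1.3103
  t28: -0.1722
  t29: +0.5064
  t30: +0.5081
  t31: +7.5803
  t32: +6.7490
  t33: +0.3301
  t34: -0.6275
  t35: +0.5160
  t36: +1.7910
  t37: +2.9138
  t38: +1.4340
  t39: +1.4471
  t40: +4.0159
  t41: +2.9365
  t42: +0.9306
  t43: +0.7335
  t44: +0.2782
  t45: +1.1374
  t46: +0.4733
  t47: +2.5054
  t48: +2.0007
  t49: -0.1664
  t50: +4.6669
Σ = +83.2735 → |volume| = 83.27

Directed edges: 150 total, each appears once with its reverse present → watertight.

83.27 WATERTIGHT


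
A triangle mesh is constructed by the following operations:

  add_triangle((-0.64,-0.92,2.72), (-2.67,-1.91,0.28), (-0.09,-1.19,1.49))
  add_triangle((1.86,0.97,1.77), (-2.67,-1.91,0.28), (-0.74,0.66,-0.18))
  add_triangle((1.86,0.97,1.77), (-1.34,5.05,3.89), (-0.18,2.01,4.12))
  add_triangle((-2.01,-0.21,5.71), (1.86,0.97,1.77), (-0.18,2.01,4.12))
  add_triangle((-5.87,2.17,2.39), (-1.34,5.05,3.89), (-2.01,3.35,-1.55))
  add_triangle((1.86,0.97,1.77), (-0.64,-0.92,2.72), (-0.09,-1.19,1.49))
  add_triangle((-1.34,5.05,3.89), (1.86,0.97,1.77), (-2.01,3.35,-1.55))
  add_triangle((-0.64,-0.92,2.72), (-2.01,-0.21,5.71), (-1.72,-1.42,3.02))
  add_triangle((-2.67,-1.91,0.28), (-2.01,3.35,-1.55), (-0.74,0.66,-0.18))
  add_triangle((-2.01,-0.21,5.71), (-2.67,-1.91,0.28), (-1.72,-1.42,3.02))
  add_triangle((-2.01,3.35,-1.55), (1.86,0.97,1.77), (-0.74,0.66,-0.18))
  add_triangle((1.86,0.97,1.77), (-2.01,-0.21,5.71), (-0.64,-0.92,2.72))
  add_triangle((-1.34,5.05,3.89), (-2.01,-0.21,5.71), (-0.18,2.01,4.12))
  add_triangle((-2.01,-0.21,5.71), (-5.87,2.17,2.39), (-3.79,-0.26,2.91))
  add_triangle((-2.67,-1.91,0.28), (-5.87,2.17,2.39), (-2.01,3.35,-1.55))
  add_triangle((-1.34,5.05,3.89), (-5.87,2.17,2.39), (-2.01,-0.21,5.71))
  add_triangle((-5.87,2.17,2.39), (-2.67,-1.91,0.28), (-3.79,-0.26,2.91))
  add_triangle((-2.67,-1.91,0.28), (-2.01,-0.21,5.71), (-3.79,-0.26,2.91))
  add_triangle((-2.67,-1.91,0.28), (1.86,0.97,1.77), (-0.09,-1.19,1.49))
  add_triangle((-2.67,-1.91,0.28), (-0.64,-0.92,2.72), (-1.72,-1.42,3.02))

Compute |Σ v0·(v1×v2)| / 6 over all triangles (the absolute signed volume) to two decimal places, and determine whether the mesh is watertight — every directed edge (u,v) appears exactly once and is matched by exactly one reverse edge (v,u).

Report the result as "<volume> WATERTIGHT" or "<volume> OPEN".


Per-triangle v0·(v1×v2)/6:
  t1: +1.0243
  t2: -0.9987
  t3: +4.2789
  t4: +3.8565
  t5: +19.0832
  t6: +0.8933
  t7: +6.3960
  t8: +0.9081
  t9: -0.3831
  t10: +2.0155
  t11: -0.5971
  t12: +2.2504
  t13: +6.2176
  t14: +6.6748
  t15: +8.7711
  t16: +24.9151
  t17: +5.1857
  t18: +4.6256
  t19: -0.7467
  t20: +0.3602
Σ = +94.7307 → |volume| = 94.73

Directed edges: 60 total, each appears once with its reverse present → watertight.

94.73 WATERTIGHT
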